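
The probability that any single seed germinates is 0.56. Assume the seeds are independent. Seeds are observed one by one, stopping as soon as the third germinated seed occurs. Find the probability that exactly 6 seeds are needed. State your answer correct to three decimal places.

Y = trial on which the third success occurs; negative binomial, r=3, p=0.56.
P(Y=6) = C(5,2) · p^3 · (1−p)^3
= 10 · 0.17562 · 0.085184 = 0.14960

0.150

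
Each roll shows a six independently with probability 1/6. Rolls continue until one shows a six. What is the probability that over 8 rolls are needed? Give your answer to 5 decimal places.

Y = number of rolls to the first success; geometric, p = 0.166667.
P(Y > 8) = P(first 8 all fail) = (1−p)^8 = 0.2325680

0.23257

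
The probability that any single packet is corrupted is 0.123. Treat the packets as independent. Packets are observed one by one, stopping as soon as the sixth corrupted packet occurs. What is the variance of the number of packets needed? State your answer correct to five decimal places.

347.80884

Y = total packets until the sixth success; negative binomial with r=6, p=0.123.
Var(Y) = r(1−p)/p² = 6·0.877 / 0.123² = 347.8088439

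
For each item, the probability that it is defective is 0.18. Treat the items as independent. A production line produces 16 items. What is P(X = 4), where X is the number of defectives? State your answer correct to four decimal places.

X ~ Binomial(n=16, p=0.18).
P(X=4) = C(16,4) · p^4 · (1−p)^12
= 1820 · 0.0010498 · 0.09242 = 0.176574

0.1766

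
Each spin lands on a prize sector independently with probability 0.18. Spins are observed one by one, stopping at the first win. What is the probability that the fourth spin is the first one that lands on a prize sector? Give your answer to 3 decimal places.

0.099

Geometric (trials to first success), p = 0.18.
P(Y = 4) = (1−p)^3 · p = 0.55137 · 0.18 = 0.09925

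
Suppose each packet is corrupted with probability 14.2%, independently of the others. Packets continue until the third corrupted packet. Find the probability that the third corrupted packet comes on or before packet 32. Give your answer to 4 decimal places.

0.8521

Finishing within 32 packets ⇔ at least 3 successes in the first 32. With X ~ Binomial(32, 0.142), P(Y ≤ 32) = 1 − P(X ≤ 2).
  k=0: C(32,0)·0.142^0·0.858^32 = 0.007440
  k=1: C(32,1)·0.142^1·0.858^31 = 0.039404
  k=2: C(32,2)·0.142^2·0.858^30 = 0.101083
1 − 0.147927 = 0.852073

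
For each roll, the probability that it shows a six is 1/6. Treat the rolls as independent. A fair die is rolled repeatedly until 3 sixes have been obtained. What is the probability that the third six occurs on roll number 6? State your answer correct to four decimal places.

Y = trial on which the third success occurs; negative binomial, r=3, p=0.166667.
P(Y=6) = C(5,2) · p^3 · (1−p)^3
= 10 · 0.0046296 · 0.5787 = 0.026792

0.0268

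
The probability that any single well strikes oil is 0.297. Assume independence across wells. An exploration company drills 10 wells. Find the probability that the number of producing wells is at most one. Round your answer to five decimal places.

0.15403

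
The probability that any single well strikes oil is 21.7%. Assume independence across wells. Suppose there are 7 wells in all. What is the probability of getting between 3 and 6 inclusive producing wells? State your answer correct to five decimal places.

X ~ Binomial(7, 0.217); P(3 ≤ X ≤ 6) = Σ C(7,k) p^k (1−p)^(7−k) over k:
  k=3: C(7,3)·0.217^3·0.783^4 = 0.1344294
  k=4: C(7,4)·0.217^4·0.783^3 = 0.0372557
  k=5: C(7,5)·0.217^5·0.783^2 = 0.0061950
  k=6: C(7,6)·0.217^6·0.783^1 = 0.0005723
Total = 0.1784524

0.17845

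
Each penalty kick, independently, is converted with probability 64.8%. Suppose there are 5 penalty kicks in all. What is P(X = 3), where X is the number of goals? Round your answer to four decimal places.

X ~ Binomial(n=5, p=0.648).
P(X=3) = C(5,3) · p^3 · (1−p)^2
= 10 · 0.2721 · 0.1239 = 0.337140

0.3371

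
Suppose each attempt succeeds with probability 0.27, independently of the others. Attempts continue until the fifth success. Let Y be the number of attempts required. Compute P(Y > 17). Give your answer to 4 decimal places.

Needing more than 17 attempts ⇔ fewer than 5 successes in the first 17. With X ~ Binomial(17, 0.27), P(Y > 17) = P(X ≤ 4).
  k=0: C(17,0)·0.27^0·0.73^17 = 0.004748
  k=1: C(17,1)·0.27^1·0.73^16 = 0.029852
  k=2: C(17,2)·0.27^2·0.73^15 = 0.088330
  k=3: C(17,3)·0.27^3·0.73^14 = 0.163350
  k=4: C(17,4)·0.27^4·0.73^13 = 0.211460
P(X ≤ 4) = 0.497741

0.4977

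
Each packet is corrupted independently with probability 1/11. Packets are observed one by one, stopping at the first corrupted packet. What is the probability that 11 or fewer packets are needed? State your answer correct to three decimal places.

Y = number of packets to the first success; geometric, p = 0.090909.
P(Y ≤ 11) = 1 − (1−p)^11 = 1 − 0.35049 = 0.64951

0.650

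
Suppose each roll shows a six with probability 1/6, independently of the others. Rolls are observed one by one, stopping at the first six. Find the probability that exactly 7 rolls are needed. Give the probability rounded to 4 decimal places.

0.0558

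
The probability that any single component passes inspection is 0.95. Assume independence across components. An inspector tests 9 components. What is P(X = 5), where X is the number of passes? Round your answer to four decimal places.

0.0006

X ~ Binomial(n=9, p=0.95).
P(X=5) = C(9,5) · p^5 · (1−p)^4
= 126 · 0.77378 · 6.25e-06 = 0.000609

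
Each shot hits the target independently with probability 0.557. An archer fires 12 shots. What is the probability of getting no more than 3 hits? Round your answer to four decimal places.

0.0319

X ~ Binomial(12, 0.557); P(X ≤ 3) = Σ C(12,k) p^k (1−p)^(12−k) over k:
  k=0: C(12,0)·0.557^0·0.443^12 = 0.000057
  k=1: C(12,1)·0.557^1·0.443^11 = 0.000862
  k=2: C(12,2)·0.557^2·0.443^10 = 0.005961
  k=3: C(12,3)·0.557^3·0.443^9 = 0.024982
Total = 0.031861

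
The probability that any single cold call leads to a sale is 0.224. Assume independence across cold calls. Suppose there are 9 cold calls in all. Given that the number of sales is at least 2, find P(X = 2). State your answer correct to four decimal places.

X ~ Binomial(9, 0.224). Want P(X=2 | X≥2) = P(X=2) / P(X≥2).
P(X=2) = C(9,2)·0.224^2·0.776^7 = 0.306077
P(X≥2) = 1 − 0.102036 − 0.265084 = 0.632879
Ratio = 0.306077 / 0.632879 = 0.483626

0.4836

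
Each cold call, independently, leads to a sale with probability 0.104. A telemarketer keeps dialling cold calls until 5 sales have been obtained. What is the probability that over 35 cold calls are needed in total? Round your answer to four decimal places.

0.7029

Needing more than 35 cold calls ⇔ fewer than 5 successes in the first 35. With X ~ Binomial(35, 0.104), P(Y > 35) = P(X ≤ 4).
  k=0: C(35,0)·0.104^0·0.896^35 = 0.021418
  k=1: C(35,1)·0.104^1·0.896^34 = 0.087011
  k=2: C(35,2)·0.104^2·0.896^33 = 0.171691
  k=3: C(35,3)·0.104^3·0.896^32 = 0.219213
  k=4: C(35,4)·0.104^4·0.896^31 = 0.203555
P(X ≤ 4) = 0.702888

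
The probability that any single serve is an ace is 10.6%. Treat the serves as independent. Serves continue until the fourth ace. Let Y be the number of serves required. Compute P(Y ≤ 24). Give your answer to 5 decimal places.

Finishing within 24 serves ⇔ at least 4 successes in the first 24. With X ~ Binomial(24, 0.106), P(Y ≤ 24) = 1 − P(X ≤ 3).
  k=0: C(24,0)·0.106^0·0.894^24 = 0.0679361
  k=1: C(24,1)·0.106^1·0.894^23 = 0.1933214
  k=2: C(24,2)·0.106^2·0.894^22 = 0.2636005
  k=3: C(24,3)·0.106^3·0.894^21 = 0.2292007
1 − 0.7540588 = 0.2459412

0.24594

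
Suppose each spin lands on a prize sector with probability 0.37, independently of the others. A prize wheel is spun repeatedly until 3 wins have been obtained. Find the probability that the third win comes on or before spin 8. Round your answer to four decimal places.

Finishing within 8 spins ⇔ at least 3 successes in the first 8. With X ~ Binomial(8, 0.37), P(Y ≤ 8) = 1 − P(X ≤ 2).
  k=0: C(8,0)·0.37^0·0.63^8 = 0.024816
  k=1: C(8,1)·0.37^1·0.63^7 = 0.116594
  k=2: C(8,2)·0.37^2·0.63^6 = 0.239665
1 − 0.381074 = 0.618926

0.6189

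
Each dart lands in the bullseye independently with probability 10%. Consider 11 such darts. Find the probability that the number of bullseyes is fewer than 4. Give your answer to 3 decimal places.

X ~ Binomial(11, 0.10); P(X ≤ 3) = Σ C(11,k) p^k (1−p)^(11−k) over k:
  k=0: C(11,0)·0.10^0·0.90^11 = 0.31381
  k=1: C(11,1)·0.10^1·0.90^10 = 0.38355
  k=2: C(11,2)·0.10^2·0.90^9 = 0.21308
  k=3: C(11,3)·0.10^3·0.90^8 = 0.07103
Total = 0.98147

0.981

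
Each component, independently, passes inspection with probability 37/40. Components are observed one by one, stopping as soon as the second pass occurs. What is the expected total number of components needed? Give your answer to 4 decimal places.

Y = total components until the second success; negative binomial with r=2, p=0.925.
E[Y] = r / p = 2 / 0.925 = 2.162162

2.1622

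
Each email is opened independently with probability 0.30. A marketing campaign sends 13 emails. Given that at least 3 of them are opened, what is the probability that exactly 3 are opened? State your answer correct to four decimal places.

X ~ Binomial(13, 0.30). Want P(X=3 | X≥3) = P(X=3) / P(X≥3).
P(X=3) = C(13,3)·0.30^3·0.70^10 = 0.218127
P(X≥3) = 1 − 0.009689 − 0.053981 − 0.138808 = 0.797522
Ratio = 0.218127 / 0.797522 = 0.273507

0.2735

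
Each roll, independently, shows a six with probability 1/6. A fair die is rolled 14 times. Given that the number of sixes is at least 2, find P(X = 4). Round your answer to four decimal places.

X ~ Binomial(14, 0.166667). Want P(X=4 | X≥2) = P(X=4) / P(X≥2).
P(X=4) = C(14,4)·0.166667^4·0.833333^10 = 0.124743
P(X≥2) = 1 − 0.077887 − 0.218082 = 0.704031
Ratio = 0.124743 / 0.704031 = 0.177184

0.1772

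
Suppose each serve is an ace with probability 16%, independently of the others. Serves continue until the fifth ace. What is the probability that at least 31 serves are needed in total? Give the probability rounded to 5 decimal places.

0.46349

Needing more than 30 serves ⇔ fewer than 5 successes in the first 30. With X ~ Binomial(30, 0.16), P(Y > 30) = P(X ≤ 4).
  k=0: C(30,0)·0.16^0·0.84^30 = 0.0053503
  k=1: C(30,1)·0.16^1·0.84^29 = 0.0305732
  k=2: C(30,2)·0.16^2·0.84^28 = 0.0844402
  k=3: C(30,3)·0.16^3·0.84^27 = 0.1501159
  k=4: C(30,4)·0.16^4·0.84^26 = 0.1930062
P(X ≤ 4) = 0.4634857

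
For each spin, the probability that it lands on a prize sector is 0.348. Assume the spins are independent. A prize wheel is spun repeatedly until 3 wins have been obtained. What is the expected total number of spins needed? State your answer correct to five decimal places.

8.62069

Y = total spins until the third success; negative binomial with r=3, p=0.348.
E[Y] = r / p = 3 / 0.348 = 8.6206897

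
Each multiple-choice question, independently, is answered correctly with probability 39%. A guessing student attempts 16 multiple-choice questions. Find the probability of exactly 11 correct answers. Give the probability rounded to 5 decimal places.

0.01171

X ~ Binomial(n=16, p=0.39).
P(X=11) = C(16,11) · p^11 · (1−p)^5
= 4368 · 3.1748e-05 · 0.08446 = 0.0117123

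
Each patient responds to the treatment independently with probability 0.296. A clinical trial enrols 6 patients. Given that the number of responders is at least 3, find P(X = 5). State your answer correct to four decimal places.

X ~ Binomial(6, 0.296). Want P(X=5 | X≥3) = P(X=5) / P(X≥3).
P(X=5) = C(6,5)·0.296^5·0.704^1 = 0.009598
P(X≥3) = 1 − 0.121741 − 0.307119 − 0.322824 = 0.248317
Ratio = 0.009598 / 0.248317 = 0.038652

0.0387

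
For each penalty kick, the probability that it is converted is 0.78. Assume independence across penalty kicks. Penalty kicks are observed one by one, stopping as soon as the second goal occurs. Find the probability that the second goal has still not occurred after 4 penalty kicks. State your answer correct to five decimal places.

0.03556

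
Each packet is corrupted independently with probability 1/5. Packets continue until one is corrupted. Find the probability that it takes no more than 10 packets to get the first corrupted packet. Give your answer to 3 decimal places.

0.893

Y = number of packets to the first success; geometric, p = 0.20.
P(Y ≤ 10) = 1 − (1−p)^10 = 1 − 0.10737 = 0.89263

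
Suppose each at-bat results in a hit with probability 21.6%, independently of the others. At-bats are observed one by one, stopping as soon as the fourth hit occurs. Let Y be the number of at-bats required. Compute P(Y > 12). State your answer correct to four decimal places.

Needing more than 12 at-bats ⇔ fewer than 4 successes in the first 12. With X ~ Binomial(12, 0.216), P(Y > 12) = P(X ≤ 3).
  k=0: C(12,0)·0.216^0·0.784^12 = 0.053925
  k=1: C(12,1)·0.216^1·0.784^11 = 0.178284
  k=2: C(12,2)·0.216^2·0.784^10 = 0.270154
  k=3: C(12,3)·0.216^3·0.784^9 = 0.248101
P(X ≤ 3) = 0.750464

0.7505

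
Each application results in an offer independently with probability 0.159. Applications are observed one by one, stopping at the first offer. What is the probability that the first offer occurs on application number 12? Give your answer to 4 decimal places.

Geometric (trials to first success), p = 0.159.
P(Y = 12) = (1−p)^11 · p = 0.14885 · 0.159 = 0.023668

0.0237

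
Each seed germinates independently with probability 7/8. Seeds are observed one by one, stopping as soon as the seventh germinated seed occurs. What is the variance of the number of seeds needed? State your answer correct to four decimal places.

Y = total seeds until the seventh success; negative binomial with r=7, p=0.875.
Var(Y) = r(1−p)/p² = 7·0.125 / 0.875² = 1.142857

1.1429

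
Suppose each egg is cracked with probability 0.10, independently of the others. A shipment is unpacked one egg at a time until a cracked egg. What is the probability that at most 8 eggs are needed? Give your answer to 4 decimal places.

Y = number of eggs to the first success; geometric, p = 0.10.
P(Y ≤ 8) = 1 − (1−p)^8 = 1 − 0.430467 = 0.569533

0.5695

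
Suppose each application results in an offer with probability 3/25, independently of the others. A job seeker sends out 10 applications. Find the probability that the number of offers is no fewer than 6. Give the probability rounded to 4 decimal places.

0.0004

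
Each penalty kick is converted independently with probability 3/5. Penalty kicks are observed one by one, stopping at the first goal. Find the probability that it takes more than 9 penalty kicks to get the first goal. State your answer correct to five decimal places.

0.00026

Y = number of penalty kicks to the first success; geometric, p = 0.60.
P(Y > 9) = P(first 9 all fail) = (1−p)^9 = 0.0002621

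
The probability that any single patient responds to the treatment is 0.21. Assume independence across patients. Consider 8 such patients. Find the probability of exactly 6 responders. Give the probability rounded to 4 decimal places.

0.0015

X ~ Binomial(n=8, p=0.21).
P(X=6) = C(8,6) · p^6 · (1−p)^2
= 28 · 8.5766e-05 · 0.6241 = 0.001499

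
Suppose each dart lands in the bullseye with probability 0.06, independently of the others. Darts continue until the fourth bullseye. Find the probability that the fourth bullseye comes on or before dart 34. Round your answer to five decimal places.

0.14456

Finishing within 34 darts ⇔ at least 4 successes in the first 34. With X ~ Binomial(34, 0.06), P(Y ≤ 34) = 1 − P(X ≤ 3).
  k=0: C(34,0)·0.06^0·0.94^34 = 0.1219964
  k=1: C(34,1)·0.06^1·0.94^33 = 0.2647581
  k=2: C(34,2)·0.06^2·0.94^32 = 0.2788410
  k=3: C(34,3)·0.06^3·0.94^31 = 0.1898492
1 − 0.8554448 = 0.1445552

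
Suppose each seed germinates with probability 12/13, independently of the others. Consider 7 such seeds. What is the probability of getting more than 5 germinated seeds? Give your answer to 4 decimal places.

0.9041

X ~ Binomial(7, 0.923077); P(X ≥ 6) = Σ C(7,k) p^k (1−p)^(7−k) over k:
  k=6: C(7,6)·0.923077^6·0.076923^1 = 0.333106
  k=7: C(7,7)·0.923077^7·0.076923^0 = 0.571038
Total = 0.904144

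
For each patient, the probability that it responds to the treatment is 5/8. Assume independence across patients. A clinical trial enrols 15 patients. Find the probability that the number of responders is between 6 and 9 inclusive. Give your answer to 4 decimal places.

0.4963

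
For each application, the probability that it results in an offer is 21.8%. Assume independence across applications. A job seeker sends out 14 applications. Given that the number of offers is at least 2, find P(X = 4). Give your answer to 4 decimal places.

0.2293

X ~ Binomial(14, 0.218). Want P(X=4 | X≥2) = P(X=4) / P(X≥2).
P(X=4) = C(14,4)·0.218^4·0.782^10 = 0.193343
P(X≥2) = 1 − 0.031981 − 0.124817 = 0.843202
Ratio = 0.193343 / 0.843202 = 0.229296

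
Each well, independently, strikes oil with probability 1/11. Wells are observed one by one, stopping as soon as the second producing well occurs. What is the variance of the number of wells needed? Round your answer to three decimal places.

220.000

Y = total wells until the second success; negative binomial with r=2, p=0.090909.
Var(Y) = r(1−p)/p² = 2·0.909091 / 0.090909² = 220.00000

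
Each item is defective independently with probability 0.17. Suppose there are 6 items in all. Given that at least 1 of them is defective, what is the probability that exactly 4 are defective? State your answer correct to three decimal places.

X ~ Binomial(6, 0.17). Want P(X=4 | X≥1) = P(X=4) / P(X≥1).
P(X=4) = C(6,4)·0.17^4·0.83^2 = 0.00863
P(X≥1) = 1 − 0.32694 = 0.67306
Ratio = 0.00863 / 0.67306 = 0.01282

0.013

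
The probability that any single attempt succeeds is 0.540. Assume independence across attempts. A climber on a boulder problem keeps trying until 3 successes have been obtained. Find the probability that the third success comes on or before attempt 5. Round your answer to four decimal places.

0.5747

Finishing within 5 attempts ⇔ at least 3 successes in the first 5. With X ~ Binomial(5, 0.54), P(Y ≤ 5) = 1 − P(X ≤ 2).
  k=0: C(5,0)·0.54^0·0.46^5 = 0.020596
  k=1: C(5,1)·0.54^1·0.46^4 = 0.120891
  k=2: C(5,2)·0.54^2·0.46^3 = 0.283832
1 − 0.425319 = 0.574681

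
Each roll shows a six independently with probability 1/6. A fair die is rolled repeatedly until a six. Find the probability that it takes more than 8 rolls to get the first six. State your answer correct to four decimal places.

0.2326

Y = number of rolls to the first success; geometric, p = 0.166667.
P(Y > 8) = P(first 8 all fail) = (1−p)^8 = 0.232568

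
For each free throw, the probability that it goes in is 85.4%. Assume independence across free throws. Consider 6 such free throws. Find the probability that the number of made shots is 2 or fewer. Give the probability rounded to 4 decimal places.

X ~ Binomial(6, 0.854); P(X ≤ 2) = Σ C(6,k) p^k (1−p)^(6−k) over k:
  k=0: C(6,0)·0.854^0·0.146^6 = 0.000010
  k=1: C(6,1)·0.854^1·0.146^5 = 0.000340
  k=2: C(6,2)·0.854^2·0.146^4 = 0.004971
Total = 0.005320

0.0053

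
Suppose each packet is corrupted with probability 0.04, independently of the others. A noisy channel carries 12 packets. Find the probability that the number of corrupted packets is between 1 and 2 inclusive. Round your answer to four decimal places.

X ~ Binomial(12, 0.04); P(1 ≤ X ≤ 2) = Σ C(12,k) p^k (1−p)^(12−k) over k:
  k=1: C(12,1)·0.04^1·0.96^11 = 0.306355
  k=2: C(12,2)·0.04^2·0.96^10 = 0.070206
Total = 0.376561

0.3766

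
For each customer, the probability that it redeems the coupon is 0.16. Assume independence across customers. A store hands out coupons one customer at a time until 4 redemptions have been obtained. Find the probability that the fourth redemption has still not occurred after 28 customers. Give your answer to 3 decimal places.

Needing more than 28 customers ⇔ fewer than 4 successes in the first 28. With X ~ Binomial(28, 0.16), P(Y > 28) = P(X ≤ 3).
  k=0: C(28,0)·0.16^0·0.84^28 = 0.00758
  k=1: C(28,1)·0.16^1·0.84^27 = 0.04044
  k=2: C(28,2)·0.16^2·0.84^26 = 0.10399
  k=3: C(28,3)·0.16^3·0.84^25 = 0.17167
P(X ≤ 3) = 0.32368

0.324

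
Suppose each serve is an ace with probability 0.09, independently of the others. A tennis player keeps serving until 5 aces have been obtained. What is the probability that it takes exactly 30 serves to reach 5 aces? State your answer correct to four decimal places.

Y = trial on which the fifth success occurs; negative binomial, r=5, p=0.09.
P(Y=30) = C(29,4) · p^5 · (1−p)^25
= 23751 · 5.9049e-06 · 0.094631 = 0.013272

0.0133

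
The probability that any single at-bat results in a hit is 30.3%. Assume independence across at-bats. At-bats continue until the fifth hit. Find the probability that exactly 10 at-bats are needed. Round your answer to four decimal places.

Y = trial on which the fifth success occurs; negative binomial, r=5, p=0.303.
P(Y=10) = C(9,4) · p^5 · (1−p)^5
= 126 · 0.002554 · 0.1645 = 0.052936

0.0529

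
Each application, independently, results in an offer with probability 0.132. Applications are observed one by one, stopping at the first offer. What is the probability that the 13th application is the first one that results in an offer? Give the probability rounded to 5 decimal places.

0.02414

Geometric (trials to first success), p = 0.132.
P(Y = 13) = (1−p)^12 · p = 0.18291 · 0.132 = 0.0241441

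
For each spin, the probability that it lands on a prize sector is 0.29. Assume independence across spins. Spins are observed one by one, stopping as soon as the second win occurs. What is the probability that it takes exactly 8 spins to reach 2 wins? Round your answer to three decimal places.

Y = trial on which the second success occurs; negative binomial, r=2, p=0.29.
P(Y=8) = C(7,1) · p^2 · (1−p)^6
= 7 · 0.0841 · 0.1281 = 0.07541

0.075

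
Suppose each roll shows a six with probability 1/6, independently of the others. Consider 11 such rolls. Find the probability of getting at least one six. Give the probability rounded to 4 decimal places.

0.8654

P(at least one) = 1 − P(none) = 1 − (1 − 0.166667)^11
= 1 − 0.134588 = 0.865412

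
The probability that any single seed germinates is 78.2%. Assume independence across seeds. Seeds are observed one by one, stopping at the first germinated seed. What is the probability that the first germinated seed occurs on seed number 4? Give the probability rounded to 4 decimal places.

0.0081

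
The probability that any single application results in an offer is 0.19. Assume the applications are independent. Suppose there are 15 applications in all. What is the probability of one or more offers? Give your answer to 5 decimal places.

0.95761

P(at least one) = 1 − P(none) = 1 − (1 − 0.19)^15
= 1 − 0.0423912 = 0.9576088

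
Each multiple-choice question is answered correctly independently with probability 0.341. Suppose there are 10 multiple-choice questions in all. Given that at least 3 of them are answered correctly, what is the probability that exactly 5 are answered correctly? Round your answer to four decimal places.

X ~ Binomial(10, 0.341). Want P(X=5 | X≥3) = P(X=5) / P(X≥3).
P(X=5) = C(10,5)·0.341^5·0.659^5 = 0.144411
P(X≥3) = 1 − 0.015447 − 0.079932 − 0.186125 = 0.718495
Ratio = 0.144411 / 0.718495 = 0.200991

0.2010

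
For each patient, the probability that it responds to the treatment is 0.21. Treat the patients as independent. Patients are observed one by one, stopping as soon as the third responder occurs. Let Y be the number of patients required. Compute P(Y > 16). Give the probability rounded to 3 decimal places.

Needing more than 16 patients ⇔ fewer than 3 successes in the first 16. With X ~ Binomial(16, 0.21), P(Y > 16) = P(X ≤ 2).
  k=0: C(16,0)·0.21^0·0.79^16 = 0.02302
  k=1: C(16,1)·0.21^1·0.79^15 = 0.09789
  k=2: C(16,2)·0.21^2·0.79^14 = 0.19516
P(X ≤ 2) = 0.31607

0.316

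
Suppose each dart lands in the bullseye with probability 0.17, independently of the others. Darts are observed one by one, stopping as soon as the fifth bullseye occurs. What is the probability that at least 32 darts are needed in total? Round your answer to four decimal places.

Needing more than 31 darts ⇔ fewer than 5 successes in the first 31. With X ~ Binomial(31, 0.17), P(Y > 31) = P(X ≤ 4).
  k=0: C(31,0)·0.17^0·0.83^31 = 0.003100
  k=1: C(31,1)·0.17^1·0.83^30 = 0.019686
  k=2: C(31,2)·0.17^2·0.83^29 = 0.060481
  k=3: C(31,3)·0.17^3·0.83^28 = 0.119747
  k=4: C(31,4)·0.17^4·0.83^27 = 0.171685
P(X ≤ 4) = 0.374698

0.3747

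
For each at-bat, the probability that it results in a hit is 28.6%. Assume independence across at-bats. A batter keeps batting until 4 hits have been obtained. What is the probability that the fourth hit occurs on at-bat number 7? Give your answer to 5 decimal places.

0.04871

Y = trial on which the fourth success occurs; negative binomial, r=4, p=0.286.
P(Y=7) = C(6,3) · p^4 · (1−p)^3
= 20 · 0.0066906 · 0.36399 = 0.0487067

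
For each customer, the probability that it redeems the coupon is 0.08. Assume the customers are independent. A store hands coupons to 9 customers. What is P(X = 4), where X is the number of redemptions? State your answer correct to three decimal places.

0.003

X ~ Binomial(n=9, p=0.08).
P(X=4) = C(9,4) · p^4 · (1−p)^5
= 126 · 4.096e-05 · 0.65908 = 0.00340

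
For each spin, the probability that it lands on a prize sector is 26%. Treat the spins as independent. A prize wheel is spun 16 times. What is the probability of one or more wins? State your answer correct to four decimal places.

0.9919

P(at least one) = 1 − P(none) = 1 − (1 − 0.26)^16
= 1 − 0.008086 = 0.991914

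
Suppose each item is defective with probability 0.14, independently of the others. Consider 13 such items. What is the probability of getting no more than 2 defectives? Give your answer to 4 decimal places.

0.7296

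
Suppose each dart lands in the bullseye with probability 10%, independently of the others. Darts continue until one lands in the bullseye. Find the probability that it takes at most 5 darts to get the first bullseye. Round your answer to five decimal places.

Y = number of darts to the first success; geometric, p = 0.10.
P(Y ≤ 5) = 1 − (1−p)^5 = 1 − 0.5904900 = 0.4095100

0.40951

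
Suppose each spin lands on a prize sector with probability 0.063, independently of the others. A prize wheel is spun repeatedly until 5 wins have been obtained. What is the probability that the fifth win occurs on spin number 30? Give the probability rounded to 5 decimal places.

Y = trial on which the fifth success occurs; negative binomial, r=5, p=0.063.
P(Y=30) = C(29,4) · p^5 · (1−p)^25
= 23751 · 9.9244e-07 · 0.19656 = 0.0046331

0.00463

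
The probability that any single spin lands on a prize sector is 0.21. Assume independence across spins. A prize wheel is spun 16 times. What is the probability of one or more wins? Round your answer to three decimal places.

P(at least one) = 1 − P(none) = 1 − (1 − 0.21)^16
= 1 − 0.02302 = 0.97698

0.977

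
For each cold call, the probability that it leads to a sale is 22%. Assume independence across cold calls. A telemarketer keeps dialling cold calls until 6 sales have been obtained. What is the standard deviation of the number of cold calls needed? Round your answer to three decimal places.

Y = total cold calls until the sixth success; negative binomial with r=6, p=0.22.
SD(Y) = √[r(1−p)/p²] = √(96.69421) = 9.83332

9.833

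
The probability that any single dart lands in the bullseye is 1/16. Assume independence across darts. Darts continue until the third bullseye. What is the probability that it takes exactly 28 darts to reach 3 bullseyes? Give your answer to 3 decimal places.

Y = trial on which the third success occurs; negative binomial, r=3, p=0.0625.
P(Y=28) = C(27,2) · p^3 · (1−p)^25
= 351 · 0.00024414 · 0.1992 = 0.01707

0.017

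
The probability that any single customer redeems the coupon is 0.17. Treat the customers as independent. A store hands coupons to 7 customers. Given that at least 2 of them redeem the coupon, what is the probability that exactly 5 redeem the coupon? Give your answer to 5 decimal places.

X ~ Binomial(7, 0.17). Want P(X=5 | X≥2) = P(X=5) / P(X≥2).
P(X=5) = C(7,5)·0.17^5·0.83^2 = 0.0020541
P(X≥2) = 1 − 0.2713605 − 0.3890590 = 0.3395804
Ratio = 0.0020541 / 0.3395804 = 0.0060489

0.00605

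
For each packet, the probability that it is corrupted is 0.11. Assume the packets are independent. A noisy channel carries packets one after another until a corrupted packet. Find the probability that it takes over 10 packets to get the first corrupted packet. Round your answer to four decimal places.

0.3118

Y = number of packets to the first success; geometric, p = 0.11.
P(Y > 10) = P(first 10 all fail) = (1−p)^10 = 0.311817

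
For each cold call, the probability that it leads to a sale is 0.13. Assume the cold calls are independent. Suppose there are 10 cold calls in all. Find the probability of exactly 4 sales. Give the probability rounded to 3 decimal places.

0.026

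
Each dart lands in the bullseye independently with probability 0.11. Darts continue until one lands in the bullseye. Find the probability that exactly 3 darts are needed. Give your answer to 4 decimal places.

0.0871

Geometric (trials to first success), p = 0.11.
P(Y = 3) = (1−p)^2 · p = 0.7921 · 0.11 = 0.087131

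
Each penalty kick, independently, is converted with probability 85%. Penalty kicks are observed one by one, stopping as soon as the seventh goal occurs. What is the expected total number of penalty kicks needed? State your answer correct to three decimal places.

8.235

Y = total penalty kicks until the seventh success; negative binomial with r=7, p=0.85.
E[Y] = r / p = 7 / 0.85 = 8.23529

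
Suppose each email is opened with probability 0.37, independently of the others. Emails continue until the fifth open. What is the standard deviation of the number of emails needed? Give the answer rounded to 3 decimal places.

Y = total emails until the fifth success; negative binomial with r=5, p=0.37.
SD(Y) = √[r(1−p)/p²] = √(23.00950) = 4.79682

4.797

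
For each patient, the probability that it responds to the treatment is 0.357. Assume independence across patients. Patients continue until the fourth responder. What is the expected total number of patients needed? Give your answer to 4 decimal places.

Y = total patients until the fourth success; negative binomial with r=4, p=0.357.
E[Y] = r / p = 4 / 0.357 = 11.204482

11.2045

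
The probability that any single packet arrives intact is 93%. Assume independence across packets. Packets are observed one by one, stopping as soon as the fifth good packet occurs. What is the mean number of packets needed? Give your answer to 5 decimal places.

Y = total packets until the fifth success; negative binomial with r=5, p=0.93.
E[Y] = r / p = 5 / 0.93 = 5.3763441

5.37634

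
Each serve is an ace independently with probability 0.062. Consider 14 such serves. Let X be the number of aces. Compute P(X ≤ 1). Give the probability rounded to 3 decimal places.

X ~ Binomial(14, 0.062); P(X ≤ 1) = Σ C(14,k) p^k (1−p)^(14−k) over k:
  k=0: C(14,0)·0.062^0·0.938^14 = 0.40817
  k=1: C(14,1)·0.062^1·0.938^13 = 0.37771
Total = 0.78588

0.786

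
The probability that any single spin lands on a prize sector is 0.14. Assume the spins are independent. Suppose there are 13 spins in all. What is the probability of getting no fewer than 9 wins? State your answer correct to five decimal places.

X ~ Binomial(13, 0.14); P(X ≥ 9) = Σ C(13,k) p^k (1−p)^(13−k) over k:
  k=9: C(13,9)·0.14^9·0.86^4 = 0.0000081
  k=10: C(13,10)·0.14^10·0.86^3 = 0.0000005
  k=11: C(13,11)·0.14^11·0.86^2 = 0.0000000
  k=12: C(13,12)·0.14^12·0.86^1 = 0.0000000
  k=13: C(13,13)·0.14^13·0.86^0 = 0.0000000
Total = 0.0000086

0.00001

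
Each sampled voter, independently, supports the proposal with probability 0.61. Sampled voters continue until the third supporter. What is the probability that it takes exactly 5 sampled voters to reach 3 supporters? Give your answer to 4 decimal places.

0.2071

Y = trial on which the third success occurs; negative binomial, r=3, p=0.61.
P(Y=5) = C(4,2) · p^3 · (1−p)^2
= 6 · 0.22698 · 0.1521 = 0.207143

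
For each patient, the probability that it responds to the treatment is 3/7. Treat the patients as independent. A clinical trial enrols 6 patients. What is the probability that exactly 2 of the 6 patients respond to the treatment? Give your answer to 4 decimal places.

0.2938

X ~ Binomial(n=6, p=0.428571).
P(X=2) = C(6,2) · p^2 · (1−p)^4
= 15 · 0.18367 · 0.10662 = 0.293755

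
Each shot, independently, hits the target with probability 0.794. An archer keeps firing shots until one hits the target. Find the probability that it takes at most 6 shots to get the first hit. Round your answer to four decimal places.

0.9999

Y = number of shots to the first success; geometric, p = 0.794.
P(Y ≤ 6) = 1 − (1−p)^6 = 1 − 0.000076 = 0.999924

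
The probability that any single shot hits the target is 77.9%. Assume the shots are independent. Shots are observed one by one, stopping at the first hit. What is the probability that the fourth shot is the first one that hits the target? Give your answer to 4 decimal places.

0.0084

Geometric (trials to first success), p = 0.779.
P(Y = 4) = (1−p)^3 · p = 0.010794 · 0.779 = 0.008408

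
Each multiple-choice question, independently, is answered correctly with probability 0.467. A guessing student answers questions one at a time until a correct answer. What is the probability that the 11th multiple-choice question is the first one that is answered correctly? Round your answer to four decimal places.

Geometric (trials to first success), p = 0.467.
P(Y = 11) = (1−p)^10 · p = 0.0018504 · 0.467 = 0.000864

0.0009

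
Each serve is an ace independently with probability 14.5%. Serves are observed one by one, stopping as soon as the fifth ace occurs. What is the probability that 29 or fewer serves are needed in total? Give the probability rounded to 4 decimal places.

0.4140

Finishing within 29 serves ⇔ at least 5 successes in the first 29. With X ~ Binomial(29, 0.145), P(Y ≤ 29) = 1 − P(X ≤ 4).
  k=0: C(29,0)·0.145^0·0.855^29 = 0.010642
  k=1: C(29,1)·0.145^1·0.855^28 = 0.052338
  k=2: C(29,2)·0.145^2·0.855^27 = 0.124265
  k=3: C(29,3)·0.145^3·0.855^26 = 0.189667
  k=4: C(29,4)·0.145^4·0.855^25 = 0.209077
1 − 0.585989 = 0.414011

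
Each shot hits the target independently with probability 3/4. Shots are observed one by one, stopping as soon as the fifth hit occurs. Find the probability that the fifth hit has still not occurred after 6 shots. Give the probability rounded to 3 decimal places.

0.466

Needing more than 6 shots ⇔ fewer than 5 successes in the first 6. With X ~ Binomial(6, 0.75), P(Y > 6) = P(X ≤ 4).
  k=0: C(6,0)·0.75^0·0.25^6 = 0.00024
  k=1: C(6,1)·0.75^1·0.25^5 = 0.00439
  k=2: C(6,2)·0.75^2·0.25^4 = 0.03296
  k=3: C(6,3)·0.75^3·0.25^3 = 0.13184
  k=4: C(6,4)·0.75^4·0.25^2 = 0.29663
P(X ≤ 4) = 0.46606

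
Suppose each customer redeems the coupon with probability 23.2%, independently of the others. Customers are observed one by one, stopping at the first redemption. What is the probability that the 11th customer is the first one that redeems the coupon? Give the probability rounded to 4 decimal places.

0.0166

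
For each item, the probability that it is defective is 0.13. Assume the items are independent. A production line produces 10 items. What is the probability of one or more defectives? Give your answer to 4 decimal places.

P(at least one) = 1 − P(none) = 1 − (1 − 0.13)^10
= 1 − 0.248423 = 0.751577

0.7516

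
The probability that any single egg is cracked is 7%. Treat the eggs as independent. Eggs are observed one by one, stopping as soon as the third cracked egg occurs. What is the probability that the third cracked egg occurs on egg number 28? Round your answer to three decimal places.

0.020

Y = trial on which the third success occurs; negative binomial, r=3, p=0.07.
P(Y=28) = C(27,2) · p^3 · (1−p)^25
= 351 · 0.000343 · 0.16296 = 0.01962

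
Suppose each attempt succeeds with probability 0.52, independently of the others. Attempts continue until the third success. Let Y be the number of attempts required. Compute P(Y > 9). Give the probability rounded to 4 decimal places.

Needing more than 9 attempts ⇔ fewer than 3 successes in the first 9. With X ~ Binomial(9, 0.52), P(Y > 9) = P(X ≤ 2).
  k=0: C(9,0)·0.52^0·0.48^9 = 0.001353
  k=1: C(9,1)·0.52^1·0.48^8 = 0.013188
  k=2: C(9,2)·0.52^2·0.48^7 = 0.057148
P(X ≤ 2) = 0.071688

0.0717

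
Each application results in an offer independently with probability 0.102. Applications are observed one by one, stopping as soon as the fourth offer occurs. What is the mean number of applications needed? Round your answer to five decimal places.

39.21569

Y = total applications until the fourth success; negative binomial with r=4, p=0.102.
E[Y] = r / p = 4 / 0.102 = 39.2156863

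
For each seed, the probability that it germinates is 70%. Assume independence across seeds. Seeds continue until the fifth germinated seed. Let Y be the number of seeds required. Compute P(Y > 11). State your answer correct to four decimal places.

0.0216

Needing more than 11 seeds ⇔ fewer than 5 successes in the first 11. With X ~ Binomial(11, 0.70), P(Y > 11) = P(X ≤ 4).
  k=0: C(11,0)·0.70^0·0.30^11 = 0.000002
  k=1: C(11,1)·0.70^1·0.30^10 = 0.000045
  k=2: C(11,2)·0.70^2·0.30^9 = 0.000530
  k=3: C(11,3)·0.70^3·0.30^8 = 0.003713
  k=4: C(11,4)·0.70^4·0.30^7 = 0.017328
P(X ≤ 4) = 0.021619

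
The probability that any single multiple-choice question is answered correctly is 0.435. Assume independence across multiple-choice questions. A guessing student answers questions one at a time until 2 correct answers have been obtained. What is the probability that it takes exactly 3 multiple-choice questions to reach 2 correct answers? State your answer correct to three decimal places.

Y = trial on which the second success occurs; negative binomial, r=2, p=0.435.
P(Y=3) = C(2,1) · p^2 · (1−p)^1
= 2 · 0.18923 · 0.565 = 0.21382

0.214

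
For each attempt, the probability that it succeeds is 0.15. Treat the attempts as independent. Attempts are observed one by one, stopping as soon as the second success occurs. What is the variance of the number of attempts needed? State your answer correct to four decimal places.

75.5556

Y = total attempts until the second success; negative binomial with r=2, p=0.15.
Var(Y) = r(1−p)/p² = 2·0.85 / 0.15² = 75.555556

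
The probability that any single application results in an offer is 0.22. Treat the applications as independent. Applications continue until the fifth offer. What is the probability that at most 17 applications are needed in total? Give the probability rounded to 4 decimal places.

Finishing within 17 applications ⇔ at least 5 successes in the first 17. With X ~ Binomial(17, 0.22), P(Y ≤ 17) = 1 − P(X ≤ 4).
  k=0: C(17,0)·0.22^0·0.78^17 = 0.014642
  k=1: C(17,1)·0.22^1·0.78^16 = 0.070208
  k=2: C(17,2)·0.22^2·0.78^15 = 0.158418
  k=3: C(17,3)·0.22^3·0.78^14 = 0.223409
  k=4: C(17,4)·0.22^4·0.78^13 = 0.220545
1 − 0.687222 = 0.312778

0.3128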